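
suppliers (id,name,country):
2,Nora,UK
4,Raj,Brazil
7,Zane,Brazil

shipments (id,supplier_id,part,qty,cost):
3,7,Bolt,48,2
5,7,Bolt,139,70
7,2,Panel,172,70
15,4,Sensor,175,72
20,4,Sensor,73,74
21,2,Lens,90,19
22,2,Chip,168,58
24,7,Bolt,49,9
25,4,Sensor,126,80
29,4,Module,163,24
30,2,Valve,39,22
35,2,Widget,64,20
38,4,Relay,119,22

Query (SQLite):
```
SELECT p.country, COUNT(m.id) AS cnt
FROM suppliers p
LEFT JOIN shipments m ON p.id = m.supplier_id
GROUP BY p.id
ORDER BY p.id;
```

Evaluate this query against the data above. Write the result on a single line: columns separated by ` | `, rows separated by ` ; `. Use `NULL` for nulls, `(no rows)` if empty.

UK | 5 ; Brazil | 5 ; Brazil | 3

LEFT JOIN keeps every suppliers row; unmatched ones get NULL for shipments columns.
Group by suppliers.id and compute COUNT(m.id). COUNT(col) of an all-NULL group is 0.
  2: ids {7, 21, 22, 30, 35} → COUNT(m.id)=5
  4: ids {15, 20, 25, 29, 38} → COUNT(m.id)=5
  7: ids {3, 5, 24} → COUNT(m.id)=3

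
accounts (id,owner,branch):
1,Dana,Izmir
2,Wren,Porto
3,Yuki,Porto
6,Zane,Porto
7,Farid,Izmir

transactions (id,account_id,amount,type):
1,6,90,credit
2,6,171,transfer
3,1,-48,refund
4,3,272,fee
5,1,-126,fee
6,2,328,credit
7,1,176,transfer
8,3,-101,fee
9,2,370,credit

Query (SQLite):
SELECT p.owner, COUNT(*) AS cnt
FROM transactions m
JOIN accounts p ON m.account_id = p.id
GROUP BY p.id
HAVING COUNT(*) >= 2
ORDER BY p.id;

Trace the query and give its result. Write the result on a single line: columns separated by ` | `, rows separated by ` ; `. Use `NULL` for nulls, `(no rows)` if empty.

Dana | 3 ; Wren | 2 ; Yuki | 2 ; Zane | 2

Join each transactions row to its accounts via account_id.
Group joined rows by accounts.id; compute COUNT(*) per group.
HAVING: keep groups with count ≥ 2.
  1: ids {3, 5, 7} → COUNT(*)=3
  2: ids {6, 9} → COUNT(*)=2
  3: ids {4, 8} → COUNT(*)=2
  6: ids {1, 2} → COUNT(*)=2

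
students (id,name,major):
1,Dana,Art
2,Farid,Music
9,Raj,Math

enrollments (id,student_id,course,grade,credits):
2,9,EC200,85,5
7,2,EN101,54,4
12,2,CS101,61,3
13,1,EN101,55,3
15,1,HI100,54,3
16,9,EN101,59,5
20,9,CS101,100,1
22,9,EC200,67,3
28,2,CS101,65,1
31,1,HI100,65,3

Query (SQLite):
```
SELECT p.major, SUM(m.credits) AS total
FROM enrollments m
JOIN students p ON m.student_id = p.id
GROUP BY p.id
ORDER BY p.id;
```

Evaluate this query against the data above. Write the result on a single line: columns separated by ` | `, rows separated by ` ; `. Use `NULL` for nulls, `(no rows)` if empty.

Art | 9 ; Music | 8 ; Math | 14

Join each enrollments row to its students via student_id.
Group joined rows by students.id; compute SUM(m.credits) per group.
  1: ids {13, 15, 31} → SUM(m.credits)=9
  2: ids {7, 12, 28} → SUM(m.credits)=8
  9: ids {2, 16, 20, 22} → SUM(m.credits)=14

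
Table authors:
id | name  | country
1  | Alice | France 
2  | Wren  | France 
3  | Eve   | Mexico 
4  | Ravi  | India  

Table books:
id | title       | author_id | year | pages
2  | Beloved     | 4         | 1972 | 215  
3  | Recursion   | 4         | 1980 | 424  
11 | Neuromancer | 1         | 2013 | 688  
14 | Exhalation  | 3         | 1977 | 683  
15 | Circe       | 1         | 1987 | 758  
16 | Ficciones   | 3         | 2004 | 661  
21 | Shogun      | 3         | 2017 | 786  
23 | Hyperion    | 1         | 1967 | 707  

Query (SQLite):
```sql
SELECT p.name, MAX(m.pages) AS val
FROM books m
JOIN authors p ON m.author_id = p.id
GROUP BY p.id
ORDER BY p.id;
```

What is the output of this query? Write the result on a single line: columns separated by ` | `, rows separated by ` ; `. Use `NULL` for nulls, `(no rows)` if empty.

Alice | 758 ; Eve | 786 ; Ravi | 424

Join each books row to its authors via author_id.
Group joined rows by authors.id; compute MAX(m.pages) per group.
  1: ids {11, 15, 23} → MAX(m.pages)=758
  3: ids {14, 16, 21} → MAX(m.pages)=786
  4: ids {2, 3} → MAX(m.pages)=424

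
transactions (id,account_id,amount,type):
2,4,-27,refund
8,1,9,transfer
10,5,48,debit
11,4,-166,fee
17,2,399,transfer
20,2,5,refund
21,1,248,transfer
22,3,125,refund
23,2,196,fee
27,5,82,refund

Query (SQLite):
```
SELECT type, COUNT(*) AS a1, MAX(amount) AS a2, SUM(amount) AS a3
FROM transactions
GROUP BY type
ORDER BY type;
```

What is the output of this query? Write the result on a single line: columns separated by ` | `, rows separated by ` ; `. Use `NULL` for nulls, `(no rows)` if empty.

debit | 1 | 48 | 48 ; fee | 2 | 196 | 30 ; refund | 4 | 125 | 185 ; transfer | 3 | 399 | 656

Group transactions by type.
Per group compute: COUNT(*), MAX(amount), SUM(amount).
  debit: ids {10} → COUNT(*)=1, MAX(amount)=48, SUM(amount)=48
  fee: ids {11, 23} → COUNT(*)=2, MAX(amount)=196, SUM(amount)=30
  refund: ids {2, 20, 22, 27} → COUNT(*)=4, MAX(amount)=125, SUM(amount)=185
  transfer: ids {8, 17, 21} → COUNT(*)=3, MAX(amount)=399, SUM(amount)=656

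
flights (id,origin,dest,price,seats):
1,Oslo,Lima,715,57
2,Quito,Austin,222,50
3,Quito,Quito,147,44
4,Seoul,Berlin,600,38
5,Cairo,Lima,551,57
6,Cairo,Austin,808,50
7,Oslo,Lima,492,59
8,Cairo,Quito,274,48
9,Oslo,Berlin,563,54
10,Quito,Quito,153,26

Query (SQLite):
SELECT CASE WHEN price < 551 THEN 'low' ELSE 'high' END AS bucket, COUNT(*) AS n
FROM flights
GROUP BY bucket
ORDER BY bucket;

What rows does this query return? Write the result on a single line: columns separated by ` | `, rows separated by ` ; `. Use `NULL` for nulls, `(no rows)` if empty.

Bucket rows by price < 551 → 'low' else 'high'; count each bucket.

high | 5 ; low | 5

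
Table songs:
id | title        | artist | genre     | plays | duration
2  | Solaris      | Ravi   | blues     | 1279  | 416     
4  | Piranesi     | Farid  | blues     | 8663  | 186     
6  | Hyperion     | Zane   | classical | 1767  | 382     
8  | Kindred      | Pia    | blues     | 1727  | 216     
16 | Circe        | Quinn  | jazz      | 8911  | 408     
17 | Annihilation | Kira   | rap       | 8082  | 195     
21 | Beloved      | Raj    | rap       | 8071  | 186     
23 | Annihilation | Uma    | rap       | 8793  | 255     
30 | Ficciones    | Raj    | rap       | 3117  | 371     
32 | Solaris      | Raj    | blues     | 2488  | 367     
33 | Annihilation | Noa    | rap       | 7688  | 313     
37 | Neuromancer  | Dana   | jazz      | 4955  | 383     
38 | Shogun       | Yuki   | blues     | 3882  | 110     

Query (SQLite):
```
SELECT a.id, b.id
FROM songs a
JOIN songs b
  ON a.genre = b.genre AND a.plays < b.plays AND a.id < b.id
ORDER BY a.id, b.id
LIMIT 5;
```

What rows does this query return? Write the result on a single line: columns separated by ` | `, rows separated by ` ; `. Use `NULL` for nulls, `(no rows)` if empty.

Pairs (a,b) with same genre, a.plays < b.plays, a.id < b.id.
genre groups: blues:{2,4,8,32,38} classical:{6} jazz:{16,37} rap:{17,21,23,30,33}
Ordered by (a.id, b.id); first 5.

2 | 4 ; 2 | 8 ; 2 | 32 ; 2 | 38 ; 8 | 32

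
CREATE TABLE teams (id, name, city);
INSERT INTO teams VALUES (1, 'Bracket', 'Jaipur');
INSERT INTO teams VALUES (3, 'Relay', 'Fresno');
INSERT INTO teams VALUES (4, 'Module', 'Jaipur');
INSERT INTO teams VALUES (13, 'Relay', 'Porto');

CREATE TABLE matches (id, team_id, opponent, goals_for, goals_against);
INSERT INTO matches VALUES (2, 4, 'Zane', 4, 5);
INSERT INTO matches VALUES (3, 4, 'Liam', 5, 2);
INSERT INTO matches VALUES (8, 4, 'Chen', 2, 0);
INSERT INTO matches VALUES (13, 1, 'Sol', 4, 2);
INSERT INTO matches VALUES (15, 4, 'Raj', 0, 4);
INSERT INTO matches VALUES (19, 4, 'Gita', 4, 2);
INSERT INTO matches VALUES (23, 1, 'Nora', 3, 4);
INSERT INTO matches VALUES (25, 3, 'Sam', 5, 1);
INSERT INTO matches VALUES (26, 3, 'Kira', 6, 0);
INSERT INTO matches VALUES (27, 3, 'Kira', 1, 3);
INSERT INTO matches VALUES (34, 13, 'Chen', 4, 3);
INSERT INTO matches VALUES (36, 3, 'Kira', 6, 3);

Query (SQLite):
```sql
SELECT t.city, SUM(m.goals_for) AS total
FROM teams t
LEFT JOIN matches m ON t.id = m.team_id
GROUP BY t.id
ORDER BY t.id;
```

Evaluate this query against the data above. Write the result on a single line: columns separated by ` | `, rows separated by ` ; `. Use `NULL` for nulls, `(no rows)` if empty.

Jaipur | 7 ; Fresno | 18 ; Jaipur | 15 ; Porto | 4

LEFT JOIN keeps every teams row; unmatched ones get NULL for matches columns.
Group by teams.id and compute SUM(m.goals_for). SUM over an all-NULL group is NULL.
  1: ids {13, 23} → SUM(m.goals_for)=7
  3: ids {25, 26, 27, 36} → SUM(m.goals_for)=18
  4: ids {2, 3, 8, 15, 19} → SUM(m.goals_for)=15
  13: ids {34} → SUM(m.goals_for)=4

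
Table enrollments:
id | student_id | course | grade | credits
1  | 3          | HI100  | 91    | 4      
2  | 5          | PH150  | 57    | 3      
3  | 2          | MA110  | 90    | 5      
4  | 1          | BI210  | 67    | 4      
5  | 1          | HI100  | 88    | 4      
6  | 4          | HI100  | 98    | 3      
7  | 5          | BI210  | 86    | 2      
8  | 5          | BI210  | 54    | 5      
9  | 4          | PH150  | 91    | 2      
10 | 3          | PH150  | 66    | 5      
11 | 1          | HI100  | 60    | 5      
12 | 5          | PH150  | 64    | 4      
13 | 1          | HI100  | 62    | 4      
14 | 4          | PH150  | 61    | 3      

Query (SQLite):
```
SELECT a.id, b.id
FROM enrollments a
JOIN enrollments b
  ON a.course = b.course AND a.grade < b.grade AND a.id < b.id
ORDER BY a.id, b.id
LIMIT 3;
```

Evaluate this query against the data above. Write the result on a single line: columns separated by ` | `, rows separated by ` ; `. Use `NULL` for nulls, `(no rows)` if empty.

1 | 6 ; 2 | 9 ; 2 | 10

Pairs (a,b) with same course, a.grade < b.grade, a.id < b.id.
course groups: BI210:{4,7,8} HI100:{1,5,6,11,13} MA110:{3} PH150:{2,9,10,12,14}
Ordered by (a.id, b.id); first 3.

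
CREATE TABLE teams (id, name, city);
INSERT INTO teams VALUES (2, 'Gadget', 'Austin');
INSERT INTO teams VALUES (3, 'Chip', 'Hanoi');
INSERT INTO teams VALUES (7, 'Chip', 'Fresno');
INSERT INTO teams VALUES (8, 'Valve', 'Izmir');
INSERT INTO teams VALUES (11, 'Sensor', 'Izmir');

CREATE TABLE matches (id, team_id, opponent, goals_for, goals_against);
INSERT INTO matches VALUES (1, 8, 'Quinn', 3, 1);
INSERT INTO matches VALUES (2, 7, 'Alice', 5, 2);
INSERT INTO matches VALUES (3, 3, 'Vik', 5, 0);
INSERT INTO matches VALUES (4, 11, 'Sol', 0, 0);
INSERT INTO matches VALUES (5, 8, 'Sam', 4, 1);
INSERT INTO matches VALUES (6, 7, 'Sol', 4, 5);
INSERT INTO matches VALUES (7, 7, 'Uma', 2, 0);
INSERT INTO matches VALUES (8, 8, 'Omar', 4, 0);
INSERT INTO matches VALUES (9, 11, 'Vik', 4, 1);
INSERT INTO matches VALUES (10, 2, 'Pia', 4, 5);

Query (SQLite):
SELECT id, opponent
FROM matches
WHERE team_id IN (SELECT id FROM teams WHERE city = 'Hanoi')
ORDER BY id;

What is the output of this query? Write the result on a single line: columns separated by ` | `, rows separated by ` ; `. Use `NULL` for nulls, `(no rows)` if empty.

Inner query: teams.id where city = 'Hanoi'.
Outer: keep matches rows whose team_id is in that set.
Inner query → {3}

3 | Vik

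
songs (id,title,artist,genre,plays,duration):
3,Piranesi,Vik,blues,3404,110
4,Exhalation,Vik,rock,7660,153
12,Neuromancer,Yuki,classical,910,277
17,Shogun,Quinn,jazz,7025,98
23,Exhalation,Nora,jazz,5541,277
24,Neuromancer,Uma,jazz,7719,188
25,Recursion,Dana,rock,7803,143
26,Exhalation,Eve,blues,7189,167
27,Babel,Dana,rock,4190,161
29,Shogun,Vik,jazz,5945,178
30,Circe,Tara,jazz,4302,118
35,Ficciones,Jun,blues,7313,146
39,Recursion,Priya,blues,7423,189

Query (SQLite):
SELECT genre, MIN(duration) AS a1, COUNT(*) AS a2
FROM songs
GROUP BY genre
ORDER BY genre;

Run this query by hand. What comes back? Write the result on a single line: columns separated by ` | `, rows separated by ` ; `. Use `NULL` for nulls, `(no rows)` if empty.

Group songs by genre.
Per group compute: MIN(duration), COUNT(*).
  blues: ids {3, 26, 35, 39} → MIN(duration)=110, COUNT(*)=4
  classical: ids {12} → MIN(duration)=277, COUNT(*)=1
  jazz: ids {17, 23, 24, 29, 30} → MIN(duration)=98, COUNT(*)=5
  rock: ids {4, 25, 27} → MIN(duration)=143, COUNT(*)=3

blues | 110 | 4 ; classical | 277 | 1 ; jazz | 98 | 5 ; rock | 143 | 3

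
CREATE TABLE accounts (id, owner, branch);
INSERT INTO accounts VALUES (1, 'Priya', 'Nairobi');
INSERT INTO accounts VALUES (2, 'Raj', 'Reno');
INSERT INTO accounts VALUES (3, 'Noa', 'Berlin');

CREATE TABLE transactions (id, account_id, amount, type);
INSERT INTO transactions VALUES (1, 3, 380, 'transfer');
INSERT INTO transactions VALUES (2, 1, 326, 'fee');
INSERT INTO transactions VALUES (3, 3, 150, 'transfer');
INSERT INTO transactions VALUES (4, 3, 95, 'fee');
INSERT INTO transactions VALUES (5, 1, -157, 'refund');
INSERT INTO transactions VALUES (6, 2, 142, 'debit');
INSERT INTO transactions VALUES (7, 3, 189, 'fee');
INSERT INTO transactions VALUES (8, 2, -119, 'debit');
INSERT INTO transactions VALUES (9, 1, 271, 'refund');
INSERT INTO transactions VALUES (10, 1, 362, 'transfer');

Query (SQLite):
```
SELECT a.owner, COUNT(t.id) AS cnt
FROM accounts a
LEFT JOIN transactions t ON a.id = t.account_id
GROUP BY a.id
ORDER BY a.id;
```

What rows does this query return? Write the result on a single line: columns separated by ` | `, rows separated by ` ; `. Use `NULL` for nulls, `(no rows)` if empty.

LEFT JOIN keeps every accounts row; unmatched ones get NULL for transactions columns.
Group by accounts.id and compute COUNT(t.id). COUNT(col) of an all-NULL group is 0.
  1: ids {2, 5, 9, 10} → COUNT(t.id)=4
  2: ids {6, 8} → COUNT(t.id)=2
  3: ids {1, 3, 4, 7} → COUNT(t.id)=4

Priya | 4 ; Raj | 2 ; Noa | 4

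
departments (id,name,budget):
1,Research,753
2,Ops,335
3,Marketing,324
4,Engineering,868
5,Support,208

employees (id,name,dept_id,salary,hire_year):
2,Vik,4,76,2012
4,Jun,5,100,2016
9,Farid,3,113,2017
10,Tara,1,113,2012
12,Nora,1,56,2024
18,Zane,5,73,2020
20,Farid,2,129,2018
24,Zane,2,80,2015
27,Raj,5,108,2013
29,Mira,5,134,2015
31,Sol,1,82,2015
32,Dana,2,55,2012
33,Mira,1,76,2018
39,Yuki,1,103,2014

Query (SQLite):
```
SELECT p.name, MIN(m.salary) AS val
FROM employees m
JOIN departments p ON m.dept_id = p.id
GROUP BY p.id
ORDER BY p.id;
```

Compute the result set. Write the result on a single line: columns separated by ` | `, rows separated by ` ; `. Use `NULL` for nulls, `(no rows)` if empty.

Join each employees row to its departments via dept_id.
Group joined rows by departments.id; compute MIN(m.salary) per group.
  1: ids {10, 12, 31, 33, 39} → MIN(m.salary)=56
  2: ids {20, 24, 32} → MIN(m.salary)=55
  3: ids {9} → MIN(m.salary)=113
  4: ids {2} → MIN(m.salary)=76
  5: ids {4, 18, 27, 29} → MIN(m.salary)=73

Research | 56 ; Ops | 55 ; Marketing | 113 ; Engineering | 76 ; Support | 73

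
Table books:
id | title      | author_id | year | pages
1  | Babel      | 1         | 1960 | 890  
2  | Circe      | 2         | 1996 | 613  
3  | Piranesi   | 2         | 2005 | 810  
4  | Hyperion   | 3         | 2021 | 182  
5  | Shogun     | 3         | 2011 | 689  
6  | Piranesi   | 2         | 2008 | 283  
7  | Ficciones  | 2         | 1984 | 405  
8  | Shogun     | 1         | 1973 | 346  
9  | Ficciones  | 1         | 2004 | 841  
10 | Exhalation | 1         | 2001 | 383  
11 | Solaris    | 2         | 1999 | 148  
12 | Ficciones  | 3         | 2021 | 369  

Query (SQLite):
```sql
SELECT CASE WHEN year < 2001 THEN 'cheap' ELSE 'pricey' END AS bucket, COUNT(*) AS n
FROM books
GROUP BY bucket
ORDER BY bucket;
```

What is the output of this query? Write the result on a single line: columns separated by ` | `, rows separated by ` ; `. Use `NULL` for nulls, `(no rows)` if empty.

cheap | 5 ; pricey | 7

Bucket rows by year < 2001 → 'cheap' else 'pricey'; count each bucket.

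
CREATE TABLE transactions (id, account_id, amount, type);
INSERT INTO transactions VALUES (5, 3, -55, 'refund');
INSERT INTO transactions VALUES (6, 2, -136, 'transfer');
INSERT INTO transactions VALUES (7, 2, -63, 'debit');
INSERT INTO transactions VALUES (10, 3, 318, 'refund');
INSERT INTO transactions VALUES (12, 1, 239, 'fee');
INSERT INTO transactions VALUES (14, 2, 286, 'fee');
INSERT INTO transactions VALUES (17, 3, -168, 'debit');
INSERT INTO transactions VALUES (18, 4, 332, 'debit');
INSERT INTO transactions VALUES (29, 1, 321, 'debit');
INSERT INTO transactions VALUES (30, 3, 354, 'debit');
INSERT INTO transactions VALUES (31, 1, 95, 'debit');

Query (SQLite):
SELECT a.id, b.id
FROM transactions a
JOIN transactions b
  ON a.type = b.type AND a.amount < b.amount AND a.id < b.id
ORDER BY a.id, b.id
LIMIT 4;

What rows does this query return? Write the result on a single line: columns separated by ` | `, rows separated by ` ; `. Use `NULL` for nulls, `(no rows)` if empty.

5 | 10 ; 7 | 18 ; 7 | 29 ; 7 | 30

Pairs (a,b) with same type, a.amount < b.amount, a.id < b.id.
type groups: debit:{7,17,18,29,30,31} fee:{12,14} refund:{5,10} transfer:{6}
Ordered by (a.id, b.id); first 4.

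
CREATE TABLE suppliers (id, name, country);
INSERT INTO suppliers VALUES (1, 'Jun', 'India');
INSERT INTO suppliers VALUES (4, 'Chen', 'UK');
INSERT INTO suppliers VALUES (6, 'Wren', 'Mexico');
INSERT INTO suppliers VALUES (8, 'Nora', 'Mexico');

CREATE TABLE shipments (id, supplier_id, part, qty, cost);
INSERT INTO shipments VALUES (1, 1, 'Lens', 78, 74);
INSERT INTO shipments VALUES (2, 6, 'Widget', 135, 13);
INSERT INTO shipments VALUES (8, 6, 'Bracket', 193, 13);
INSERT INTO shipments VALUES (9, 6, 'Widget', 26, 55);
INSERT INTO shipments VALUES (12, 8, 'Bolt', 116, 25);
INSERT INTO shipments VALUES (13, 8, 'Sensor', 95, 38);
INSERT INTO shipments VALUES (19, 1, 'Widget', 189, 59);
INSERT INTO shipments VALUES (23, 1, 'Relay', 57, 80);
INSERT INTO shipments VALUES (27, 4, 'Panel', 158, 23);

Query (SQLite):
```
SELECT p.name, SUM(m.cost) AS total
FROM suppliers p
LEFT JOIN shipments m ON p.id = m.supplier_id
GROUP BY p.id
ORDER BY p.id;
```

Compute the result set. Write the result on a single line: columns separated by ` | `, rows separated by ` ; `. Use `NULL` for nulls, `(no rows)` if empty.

Jun | 213 ; Chen | 23 ; Wren | 81 ; Nora | 63

LEFT JOIN keeps every suppliers row; unmatched ones get NULL for shipments columns.
Group by suppliers.id and compute SUM(m.cost). SUM over an all-NULL group is NULL.
  1: ids {1, 19, 23} → SUM(m.cost)=213
  4: ids {27} → SUM(m.cost)=23
  6: ids {2, 8, 9} → SUM(m.cost)=81
  8: ids {12, 13} → SUM(m.cost)=63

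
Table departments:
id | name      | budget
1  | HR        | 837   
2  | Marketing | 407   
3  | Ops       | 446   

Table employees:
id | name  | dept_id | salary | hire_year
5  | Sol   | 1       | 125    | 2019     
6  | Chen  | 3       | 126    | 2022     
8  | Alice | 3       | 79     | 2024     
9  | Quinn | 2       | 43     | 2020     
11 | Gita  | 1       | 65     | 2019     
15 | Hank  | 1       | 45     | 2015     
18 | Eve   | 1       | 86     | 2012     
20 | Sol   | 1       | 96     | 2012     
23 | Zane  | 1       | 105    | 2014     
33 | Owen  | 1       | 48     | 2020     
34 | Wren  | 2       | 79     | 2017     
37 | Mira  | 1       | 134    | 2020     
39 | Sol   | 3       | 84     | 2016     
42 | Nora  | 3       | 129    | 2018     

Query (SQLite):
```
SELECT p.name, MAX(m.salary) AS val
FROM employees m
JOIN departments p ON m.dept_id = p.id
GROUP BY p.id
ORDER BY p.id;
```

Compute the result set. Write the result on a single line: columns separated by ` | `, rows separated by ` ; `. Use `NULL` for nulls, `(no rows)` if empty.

Join each employees row to its departments via dept_id.
Group joined rows by departments.id; compute MAX(m.salary) per group.
  1: ids {5, 11, 15, 18, 20, 23, 33, 37} → MAX(m.salary)=134
  2: ids {9, 34} → MAX(m.salary)=79
  3: ids {6, 8, 39, 42} → MAX(m.salary)=129

HR | 134 ; Marketing | 79 ; Ops | 129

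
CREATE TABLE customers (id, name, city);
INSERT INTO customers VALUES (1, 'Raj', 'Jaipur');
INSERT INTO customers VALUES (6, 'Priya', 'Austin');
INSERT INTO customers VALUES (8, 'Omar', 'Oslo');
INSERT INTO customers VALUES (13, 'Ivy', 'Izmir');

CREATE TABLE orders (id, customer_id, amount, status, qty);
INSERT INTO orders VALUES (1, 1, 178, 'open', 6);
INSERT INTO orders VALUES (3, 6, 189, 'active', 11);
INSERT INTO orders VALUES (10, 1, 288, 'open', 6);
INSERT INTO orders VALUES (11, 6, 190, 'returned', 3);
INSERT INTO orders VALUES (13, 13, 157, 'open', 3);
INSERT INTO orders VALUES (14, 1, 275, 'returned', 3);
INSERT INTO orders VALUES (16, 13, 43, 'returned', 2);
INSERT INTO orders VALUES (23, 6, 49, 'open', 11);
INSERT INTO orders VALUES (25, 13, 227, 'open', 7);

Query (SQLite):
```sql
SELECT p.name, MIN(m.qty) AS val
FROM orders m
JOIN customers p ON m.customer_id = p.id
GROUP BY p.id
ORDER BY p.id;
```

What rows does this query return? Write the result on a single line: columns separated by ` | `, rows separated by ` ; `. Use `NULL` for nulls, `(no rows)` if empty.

Join each orders row to its customers via customer_id.
Group joined rows by customers.id; compute MIN(m.qty) per group.
  1: ids {1, 10, 14} → MIN(m.qty)=3
  6: ids {3, 11, 23} → MIN(m.qty)=3
  13: ids {13, 16, 25} → MIN(m.qty)=2

Raj | 3 ; Priya | 3 ; Ivy | 2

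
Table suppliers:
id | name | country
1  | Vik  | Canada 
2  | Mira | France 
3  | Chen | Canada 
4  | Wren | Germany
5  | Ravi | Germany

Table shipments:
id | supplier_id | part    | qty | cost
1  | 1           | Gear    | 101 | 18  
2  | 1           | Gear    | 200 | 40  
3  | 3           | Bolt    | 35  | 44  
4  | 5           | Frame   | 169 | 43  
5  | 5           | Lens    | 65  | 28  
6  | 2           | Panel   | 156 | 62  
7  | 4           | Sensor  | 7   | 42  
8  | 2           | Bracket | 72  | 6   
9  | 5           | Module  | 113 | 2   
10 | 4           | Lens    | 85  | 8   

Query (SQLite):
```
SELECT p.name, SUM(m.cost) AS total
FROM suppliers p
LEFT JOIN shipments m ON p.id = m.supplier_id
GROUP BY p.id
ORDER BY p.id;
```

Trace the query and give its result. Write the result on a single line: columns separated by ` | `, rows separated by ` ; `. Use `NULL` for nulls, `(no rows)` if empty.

Vik | 58 ; Mira | 68 ; Chen | 44 ; Wren | 50 ; Ravi | 73

LEFT JOIN keeps every suppliers row; unmatched ones get NULL for shipments columns.
Group by suppliers.id and compute SUM(m.cost). SUM over an all-NULL group is NULL.
  1: ids {1, 2} → SUM(m.cost)=58
  2: ids {6, 8} → SUM(m.cost)=68
  3: ids {3} → SUM(m.cost)=44
  4: ids {7, 10} → SUM(m.cost)=50
  5: ids {4, 5, 9} → SUM(m.cost)=73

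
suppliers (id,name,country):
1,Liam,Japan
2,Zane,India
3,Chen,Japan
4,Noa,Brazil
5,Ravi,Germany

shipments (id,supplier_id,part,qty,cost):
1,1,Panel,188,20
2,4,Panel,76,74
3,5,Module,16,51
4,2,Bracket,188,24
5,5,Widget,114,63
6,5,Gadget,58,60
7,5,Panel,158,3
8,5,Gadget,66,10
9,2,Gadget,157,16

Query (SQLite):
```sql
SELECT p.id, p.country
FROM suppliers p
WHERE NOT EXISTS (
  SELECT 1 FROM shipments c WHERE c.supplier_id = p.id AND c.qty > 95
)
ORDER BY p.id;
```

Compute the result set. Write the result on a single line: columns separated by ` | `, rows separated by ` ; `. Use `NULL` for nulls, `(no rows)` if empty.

For each suppliers row, check whether any shipments with matching supplier_id has qty > 95.
Keep rows where that is false.

3 | Japan ; 4 | Brazil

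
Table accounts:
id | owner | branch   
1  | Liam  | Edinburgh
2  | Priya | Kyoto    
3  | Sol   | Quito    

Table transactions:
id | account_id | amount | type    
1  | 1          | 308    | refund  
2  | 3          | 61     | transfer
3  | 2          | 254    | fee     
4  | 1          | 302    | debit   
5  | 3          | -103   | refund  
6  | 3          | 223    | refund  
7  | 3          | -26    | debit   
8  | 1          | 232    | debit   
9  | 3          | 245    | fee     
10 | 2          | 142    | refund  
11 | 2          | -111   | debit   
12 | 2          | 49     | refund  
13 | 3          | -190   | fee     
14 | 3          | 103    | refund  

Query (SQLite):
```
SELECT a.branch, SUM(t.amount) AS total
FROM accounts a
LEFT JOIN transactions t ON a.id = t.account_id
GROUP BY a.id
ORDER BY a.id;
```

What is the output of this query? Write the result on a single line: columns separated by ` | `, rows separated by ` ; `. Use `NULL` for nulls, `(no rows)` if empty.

Edinburgh | 842 ; Kyoto | 334 ; Quito | 313

LEFT JOIN keeps every accounts row; unmatched ones get NULL for transactions columns.
Group by accounts.id and compute SUM(t.amount). SUM over an all-NULL group is NULL.
  1: ids {1, 4, 8} → SUM(t.amount)=842
  2: ids {3, 10, 11, 12} → SUM(t.amount)=334
  3: ids {2, 5, 6, 7, 9, 13, 14} → SUM(t.amount)=313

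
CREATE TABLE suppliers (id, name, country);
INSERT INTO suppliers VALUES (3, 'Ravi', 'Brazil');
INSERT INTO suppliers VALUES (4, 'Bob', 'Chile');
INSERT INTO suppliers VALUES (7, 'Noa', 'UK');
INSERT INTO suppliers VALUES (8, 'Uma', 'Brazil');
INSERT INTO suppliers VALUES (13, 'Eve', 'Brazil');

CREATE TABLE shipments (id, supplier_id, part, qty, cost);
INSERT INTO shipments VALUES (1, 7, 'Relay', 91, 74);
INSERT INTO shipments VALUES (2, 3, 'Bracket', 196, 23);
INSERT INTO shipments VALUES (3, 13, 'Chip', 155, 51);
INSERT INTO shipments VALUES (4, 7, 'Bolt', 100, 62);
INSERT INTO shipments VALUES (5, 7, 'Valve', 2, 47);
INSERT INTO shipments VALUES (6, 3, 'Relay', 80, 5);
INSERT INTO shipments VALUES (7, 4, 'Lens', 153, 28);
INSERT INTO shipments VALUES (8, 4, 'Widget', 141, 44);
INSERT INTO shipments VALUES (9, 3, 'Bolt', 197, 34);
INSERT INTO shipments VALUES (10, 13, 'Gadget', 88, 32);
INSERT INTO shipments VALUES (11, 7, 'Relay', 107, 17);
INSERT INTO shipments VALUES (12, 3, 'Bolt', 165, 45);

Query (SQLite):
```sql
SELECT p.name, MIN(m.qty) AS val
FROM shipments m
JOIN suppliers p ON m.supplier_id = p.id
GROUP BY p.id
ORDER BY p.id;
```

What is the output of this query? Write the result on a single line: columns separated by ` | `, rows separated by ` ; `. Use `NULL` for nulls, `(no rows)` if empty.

Join each shipments row to its suppliers via supplier_id.
Group joined rows by suppliers.id; compute MIN(m.qty) per group.
  3: ids {2, 6, 9, 12} → MIN(m.qty)=80
  4: ids {7, 8} → MIN(m.qty)=141
  7: ids {1, 4, 5, 11} → MIN(m.qty)=2
  13: ids {3, 10} → MIN(m.qty)=88

Ravi | 80 ; Bob | 141 ; Noa | 2 ; Eve | 88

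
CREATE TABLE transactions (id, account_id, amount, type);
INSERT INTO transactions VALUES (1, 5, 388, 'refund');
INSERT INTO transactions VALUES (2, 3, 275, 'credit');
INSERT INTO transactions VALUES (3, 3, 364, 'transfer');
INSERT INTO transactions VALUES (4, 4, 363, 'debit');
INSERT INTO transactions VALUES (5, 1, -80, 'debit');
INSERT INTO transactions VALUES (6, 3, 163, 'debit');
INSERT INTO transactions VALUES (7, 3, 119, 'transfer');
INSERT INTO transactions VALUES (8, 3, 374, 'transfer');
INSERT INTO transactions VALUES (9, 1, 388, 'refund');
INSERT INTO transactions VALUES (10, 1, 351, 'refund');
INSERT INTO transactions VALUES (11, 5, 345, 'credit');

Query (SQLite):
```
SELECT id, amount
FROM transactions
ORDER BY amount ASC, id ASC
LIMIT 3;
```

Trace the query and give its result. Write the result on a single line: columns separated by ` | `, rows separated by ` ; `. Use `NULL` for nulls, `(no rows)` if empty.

5 | -80 ; 7 | 119 ; 6 | 163

Sort by amount asc, tiebreak id asc: (-80, id=5), (119, id=7), (163, id=6), (275, id=2), (345, id=11), (351, id=10) …. Take first 3.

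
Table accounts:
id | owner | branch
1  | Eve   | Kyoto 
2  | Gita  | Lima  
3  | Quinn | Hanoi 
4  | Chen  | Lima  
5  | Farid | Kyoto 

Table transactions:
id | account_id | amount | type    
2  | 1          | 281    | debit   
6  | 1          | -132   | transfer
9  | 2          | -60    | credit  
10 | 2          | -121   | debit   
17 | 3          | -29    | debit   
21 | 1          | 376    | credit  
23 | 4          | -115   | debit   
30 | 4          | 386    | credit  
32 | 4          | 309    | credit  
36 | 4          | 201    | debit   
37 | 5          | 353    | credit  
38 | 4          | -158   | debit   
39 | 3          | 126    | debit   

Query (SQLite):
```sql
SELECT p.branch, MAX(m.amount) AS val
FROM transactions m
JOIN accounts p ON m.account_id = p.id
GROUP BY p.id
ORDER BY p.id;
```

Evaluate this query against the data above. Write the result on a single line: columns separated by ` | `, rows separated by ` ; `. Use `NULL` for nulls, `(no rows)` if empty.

Join each transactions row to its accounts via account_id.
Group joined rows by accounts.id; compute MAX(m.amount) per group.
  1: ids {2, 6, 21} → MAX(m.amount)=376
  2: ids {9, 10} → MAX(m.amount)=-60
  3: ids {17, 39} → MAX(m.amount)=126
  4: ids {23, 30, 32, 36, 38} → MAX(m.amount)=386
  5: ids {37} → MAX(m.amount)=353

Kyoto | 376 ; Lima | -60 ; Hanoi | 126 ; Lima | 386 ; Kyoto | 353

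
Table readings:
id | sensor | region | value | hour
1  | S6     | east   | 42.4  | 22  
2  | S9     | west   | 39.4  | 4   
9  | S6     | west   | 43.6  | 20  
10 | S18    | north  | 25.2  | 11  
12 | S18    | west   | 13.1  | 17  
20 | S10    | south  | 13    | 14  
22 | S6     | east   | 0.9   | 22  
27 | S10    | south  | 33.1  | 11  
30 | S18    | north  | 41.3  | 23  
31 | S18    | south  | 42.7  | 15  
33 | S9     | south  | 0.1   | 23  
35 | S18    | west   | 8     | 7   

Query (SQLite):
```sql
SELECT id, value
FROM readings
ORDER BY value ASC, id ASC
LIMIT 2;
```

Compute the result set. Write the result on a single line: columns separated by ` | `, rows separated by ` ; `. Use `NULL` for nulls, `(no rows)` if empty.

33 | 0.1 ; 22 | 0.9

Sort by value asc, tiebreak id asc: (0.1, id=33), (0.9, id=22), (8, id=35), (13, id=20), (13.1, id=12) …. Take first 2.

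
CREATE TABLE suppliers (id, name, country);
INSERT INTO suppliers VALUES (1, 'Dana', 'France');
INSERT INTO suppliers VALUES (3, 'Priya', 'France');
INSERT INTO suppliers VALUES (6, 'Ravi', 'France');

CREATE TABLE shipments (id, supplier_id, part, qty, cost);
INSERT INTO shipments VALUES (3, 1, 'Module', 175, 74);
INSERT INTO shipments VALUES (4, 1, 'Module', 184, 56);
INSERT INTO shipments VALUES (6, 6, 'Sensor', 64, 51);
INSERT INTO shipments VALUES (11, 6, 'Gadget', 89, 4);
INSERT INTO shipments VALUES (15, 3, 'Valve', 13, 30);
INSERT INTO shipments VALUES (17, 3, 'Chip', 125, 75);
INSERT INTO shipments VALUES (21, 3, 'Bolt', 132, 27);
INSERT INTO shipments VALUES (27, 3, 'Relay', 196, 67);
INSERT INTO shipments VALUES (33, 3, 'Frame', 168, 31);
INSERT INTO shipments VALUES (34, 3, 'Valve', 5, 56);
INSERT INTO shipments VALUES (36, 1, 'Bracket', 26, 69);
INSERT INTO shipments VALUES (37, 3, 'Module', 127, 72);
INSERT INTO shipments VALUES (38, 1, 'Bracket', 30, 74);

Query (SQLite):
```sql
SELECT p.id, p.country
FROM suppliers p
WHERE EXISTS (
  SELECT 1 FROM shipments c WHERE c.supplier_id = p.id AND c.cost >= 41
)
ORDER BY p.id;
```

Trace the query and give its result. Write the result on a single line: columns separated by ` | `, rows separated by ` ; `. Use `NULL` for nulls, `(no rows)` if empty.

For each suppliers row, check whether any shipments with matching supplier_id has cost >= 41.
Keep rows where that is true.

1 | France ; 3 | France ; 6 | France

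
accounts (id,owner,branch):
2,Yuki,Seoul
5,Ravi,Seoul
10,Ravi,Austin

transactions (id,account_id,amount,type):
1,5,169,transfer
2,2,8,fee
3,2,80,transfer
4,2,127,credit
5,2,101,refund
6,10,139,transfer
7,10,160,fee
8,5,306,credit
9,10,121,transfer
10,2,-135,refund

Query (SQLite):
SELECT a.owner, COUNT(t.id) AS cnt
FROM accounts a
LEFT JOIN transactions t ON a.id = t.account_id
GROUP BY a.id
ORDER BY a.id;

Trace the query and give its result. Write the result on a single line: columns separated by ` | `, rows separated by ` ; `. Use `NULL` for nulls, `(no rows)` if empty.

LEFT JOIN keeps every accounts row; unmatched ones get NULL for transactions columns.
Group by accounts.id and compute COUNT(t.id). COUNT(col) of an all-NULL group is 0.
  2: ids {2, 3, 4, 5, 10} → COUNT(t.id)=5
  5: ids {1, 8} → COUNT(t.id)=2
  10: ids {6, 7, 9} → COUNT(t.id)=3

Yuki | 5 ; Ravi | 2 ; Ravi | 3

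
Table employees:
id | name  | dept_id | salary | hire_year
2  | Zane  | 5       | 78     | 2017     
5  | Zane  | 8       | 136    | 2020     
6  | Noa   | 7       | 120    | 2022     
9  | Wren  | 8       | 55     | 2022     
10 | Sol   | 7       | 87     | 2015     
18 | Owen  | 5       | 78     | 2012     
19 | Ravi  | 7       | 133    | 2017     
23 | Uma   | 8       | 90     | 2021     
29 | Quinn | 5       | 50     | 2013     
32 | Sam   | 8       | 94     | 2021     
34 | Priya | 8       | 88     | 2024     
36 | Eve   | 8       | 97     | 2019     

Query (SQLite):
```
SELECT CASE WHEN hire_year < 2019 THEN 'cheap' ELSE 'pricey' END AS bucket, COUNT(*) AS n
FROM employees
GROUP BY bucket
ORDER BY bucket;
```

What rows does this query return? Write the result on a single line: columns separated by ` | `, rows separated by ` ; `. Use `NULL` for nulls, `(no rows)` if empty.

cheap | 5 ; pricey | 7

Bucket rows by hire_year < 2019 → 'cheap' else 'pricey'; count each bucket.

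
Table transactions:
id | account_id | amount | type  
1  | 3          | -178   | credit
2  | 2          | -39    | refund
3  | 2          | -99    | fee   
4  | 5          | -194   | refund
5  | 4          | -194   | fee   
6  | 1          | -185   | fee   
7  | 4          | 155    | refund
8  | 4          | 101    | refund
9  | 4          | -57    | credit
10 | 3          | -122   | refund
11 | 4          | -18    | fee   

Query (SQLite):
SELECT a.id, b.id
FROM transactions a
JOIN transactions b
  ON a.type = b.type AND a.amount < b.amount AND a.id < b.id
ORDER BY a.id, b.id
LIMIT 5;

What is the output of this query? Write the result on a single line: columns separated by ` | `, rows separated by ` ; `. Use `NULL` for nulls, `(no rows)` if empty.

1 | 9 ; 2 | 7 ; 2 | 8 ; 3 | 11 ; 4 | 7

Pairs (a,b) with same type, a.amount < b.amount, a.id < b.id.
type groups: credit:{1,9} fee:{3,5,6,11} refund:{2,4,7,8,10}
Ordered by (a.id, b.id); first 5.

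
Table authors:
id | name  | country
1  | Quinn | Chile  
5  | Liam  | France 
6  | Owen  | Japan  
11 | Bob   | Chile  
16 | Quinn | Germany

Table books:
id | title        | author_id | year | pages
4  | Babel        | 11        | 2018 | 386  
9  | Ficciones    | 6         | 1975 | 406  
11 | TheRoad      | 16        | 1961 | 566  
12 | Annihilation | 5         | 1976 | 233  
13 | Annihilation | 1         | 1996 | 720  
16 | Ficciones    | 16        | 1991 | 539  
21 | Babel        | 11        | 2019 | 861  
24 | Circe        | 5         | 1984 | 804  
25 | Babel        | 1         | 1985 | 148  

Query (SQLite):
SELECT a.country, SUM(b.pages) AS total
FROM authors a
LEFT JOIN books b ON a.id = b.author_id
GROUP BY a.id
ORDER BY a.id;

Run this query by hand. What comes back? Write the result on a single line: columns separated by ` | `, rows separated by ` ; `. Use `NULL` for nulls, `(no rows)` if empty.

LEFT JOIN keeps every authors row; unmatched ones get NULL for books columns.
Group by authors.id and compute SUM(b.pages). SUM over an all-NULL group is NULL.
  1: ids {13, 25} → SUM(b.pages)=868
  5: ids {12, 24} → SUM(b.pages)=1037
  6: ids {9} → SUM(b.pages)=406
  11: ids {4, 21} → SUM(b.pages)=1247
  16: ids {11, 16} → SUM(b.pages)=1105

Chile | 868 ; France | 1037 ; Japan | 406 ; Chile | 1247 ; Germany | 1105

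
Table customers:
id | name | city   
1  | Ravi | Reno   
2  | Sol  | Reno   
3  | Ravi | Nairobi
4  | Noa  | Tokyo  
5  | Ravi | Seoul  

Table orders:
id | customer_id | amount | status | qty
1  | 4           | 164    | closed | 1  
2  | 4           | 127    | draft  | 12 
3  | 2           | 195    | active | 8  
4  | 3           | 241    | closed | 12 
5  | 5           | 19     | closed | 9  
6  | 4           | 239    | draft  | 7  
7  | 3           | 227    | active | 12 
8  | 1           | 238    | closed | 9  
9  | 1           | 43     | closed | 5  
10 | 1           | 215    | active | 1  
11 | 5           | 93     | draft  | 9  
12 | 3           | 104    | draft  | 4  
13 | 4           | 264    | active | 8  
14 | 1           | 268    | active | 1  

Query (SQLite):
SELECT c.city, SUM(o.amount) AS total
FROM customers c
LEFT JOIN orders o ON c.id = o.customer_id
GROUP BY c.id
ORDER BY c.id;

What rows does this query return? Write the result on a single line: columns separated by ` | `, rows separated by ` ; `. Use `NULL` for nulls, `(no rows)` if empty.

LEFT JOIN keeps every customers row; unmatched ones get NULL for orders columns.
Group by customers.id and compute SUM(o.amount). SUM over an all-NULL group is NULL.
  1: ids {8, 9, 10, 14} → SUM(o.amount)=764
  2: ids {3} → SUM(o.amount)=195
  3: ids {4, 7, 12} → SUM(o.amount)=572
  4: ids {1, 2, 6, 13} → SUM(o.amount)=794
  5: ids {5, 11} → SUM(o.amount)=112

Reno | 764 ; Reno | 195 ; Nairobi | 572 ; Tokyo | 794 ; Seoul | 112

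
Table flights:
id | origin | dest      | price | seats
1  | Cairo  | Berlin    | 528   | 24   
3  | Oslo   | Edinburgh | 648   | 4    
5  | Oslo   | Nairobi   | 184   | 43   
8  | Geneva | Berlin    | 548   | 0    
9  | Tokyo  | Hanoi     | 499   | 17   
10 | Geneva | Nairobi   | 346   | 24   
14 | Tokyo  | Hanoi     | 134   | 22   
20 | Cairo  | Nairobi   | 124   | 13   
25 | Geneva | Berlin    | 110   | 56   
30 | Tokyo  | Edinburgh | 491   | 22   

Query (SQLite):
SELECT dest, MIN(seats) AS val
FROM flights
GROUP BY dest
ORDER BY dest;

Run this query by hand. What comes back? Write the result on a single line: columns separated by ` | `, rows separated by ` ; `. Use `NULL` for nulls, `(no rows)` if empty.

Berlin | 0 ; Edinburgh | 4 ; Hanoi | 17 ; Nairobi | 13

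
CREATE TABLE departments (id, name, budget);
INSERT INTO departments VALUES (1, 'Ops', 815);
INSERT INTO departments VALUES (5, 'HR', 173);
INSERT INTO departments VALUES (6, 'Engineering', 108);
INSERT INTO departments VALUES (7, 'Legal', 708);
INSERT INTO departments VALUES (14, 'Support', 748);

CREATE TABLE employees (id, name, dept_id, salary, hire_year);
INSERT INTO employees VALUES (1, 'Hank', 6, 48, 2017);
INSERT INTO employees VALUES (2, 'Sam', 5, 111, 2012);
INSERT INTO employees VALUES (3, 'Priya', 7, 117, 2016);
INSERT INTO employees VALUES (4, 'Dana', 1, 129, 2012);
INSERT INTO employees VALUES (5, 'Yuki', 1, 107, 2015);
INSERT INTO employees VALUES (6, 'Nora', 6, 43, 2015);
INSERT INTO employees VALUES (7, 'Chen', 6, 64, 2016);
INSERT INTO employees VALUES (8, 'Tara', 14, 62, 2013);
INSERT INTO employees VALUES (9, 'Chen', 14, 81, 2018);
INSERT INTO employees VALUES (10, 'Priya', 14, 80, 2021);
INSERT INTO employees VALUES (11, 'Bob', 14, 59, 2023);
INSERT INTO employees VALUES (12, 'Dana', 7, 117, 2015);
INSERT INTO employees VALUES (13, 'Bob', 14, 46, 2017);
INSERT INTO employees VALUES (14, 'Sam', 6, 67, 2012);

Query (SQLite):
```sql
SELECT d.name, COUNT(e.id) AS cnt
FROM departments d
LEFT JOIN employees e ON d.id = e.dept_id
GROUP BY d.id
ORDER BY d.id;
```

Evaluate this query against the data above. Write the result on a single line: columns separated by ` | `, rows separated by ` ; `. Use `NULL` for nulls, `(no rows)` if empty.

Ops | 2 ; HR | 1 ; Engineering | 4 ; Legal | 2 ; Support | 5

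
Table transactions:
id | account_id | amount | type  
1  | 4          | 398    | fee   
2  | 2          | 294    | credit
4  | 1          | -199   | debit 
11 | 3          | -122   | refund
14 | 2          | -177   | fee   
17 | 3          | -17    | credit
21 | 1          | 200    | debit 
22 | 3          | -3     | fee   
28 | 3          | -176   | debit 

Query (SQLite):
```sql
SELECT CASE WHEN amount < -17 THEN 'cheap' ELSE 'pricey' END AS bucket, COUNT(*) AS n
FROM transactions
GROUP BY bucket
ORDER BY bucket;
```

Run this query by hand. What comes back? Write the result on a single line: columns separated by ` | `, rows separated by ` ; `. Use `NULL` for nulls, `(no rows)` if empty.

cheap | 4 ; pricey | 5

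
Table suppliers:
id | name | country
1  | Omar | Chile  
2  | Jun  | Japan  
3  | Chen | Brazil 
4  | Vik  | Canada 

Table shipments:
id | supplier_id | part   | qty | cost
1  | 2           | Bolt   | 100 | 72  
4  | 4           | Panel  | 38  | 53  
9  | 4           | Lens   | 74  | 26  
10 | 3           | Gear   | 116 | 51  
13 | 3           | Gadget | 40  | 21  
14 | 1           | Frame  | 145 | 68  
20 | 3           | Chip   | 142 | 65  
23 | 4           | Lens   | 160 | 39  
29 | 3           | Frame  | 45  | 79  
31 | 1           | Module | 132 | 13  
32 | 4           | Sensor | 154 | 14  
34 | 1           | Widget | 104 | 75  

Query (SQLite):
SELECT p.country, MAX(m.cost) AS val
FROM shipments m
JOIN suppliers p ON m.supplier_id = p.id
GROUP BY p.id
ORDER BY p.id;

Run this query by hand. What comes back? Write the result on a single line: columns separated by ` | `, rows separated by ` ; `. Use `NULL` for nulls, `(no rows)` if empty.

Chile | 75 ; Japan | 72 ; Brazil | 79 ; Canada | 53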